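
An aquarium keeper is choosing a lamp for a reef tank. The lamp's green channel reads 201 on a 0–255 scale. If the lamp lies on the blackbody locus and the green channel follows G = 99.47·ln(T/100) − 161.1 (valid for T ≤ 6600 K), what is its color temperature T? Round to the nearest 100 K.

ln t = (201 + 161.1) / 99.47 = 3.6403.
t = e^3.6403 = 38.103.
T = 100·t = 3810 K → 3800 K to the nearest 100 K.

3800 K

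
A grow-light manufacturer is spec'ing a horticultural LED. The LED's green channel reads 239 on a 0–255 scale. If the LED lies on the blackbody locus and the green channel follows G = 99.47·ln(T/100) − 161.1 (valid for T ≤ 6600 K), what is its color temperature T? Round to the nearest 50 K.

5600 K

ln t = (239 + 161.1) / 99.47 = 4.0223.
t = e^4.0223 = 55.830.
T = 100·t = 5583 K → 5600 K to the nearest 50 K.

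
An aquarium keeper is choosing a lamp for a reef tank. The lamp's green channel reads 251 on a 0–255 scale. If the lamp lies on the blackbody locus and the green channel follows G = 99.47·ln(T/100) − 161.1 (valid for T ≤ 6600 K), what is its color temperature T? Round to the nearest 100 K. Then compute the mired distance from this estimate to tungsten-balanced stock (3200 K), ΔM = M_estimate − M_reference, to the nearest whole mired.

-154 mireds

ln t = (251 + 161.1) / 99.47 = 4.1430.
t = e^4.1430 = 62.989.
T = 100·t = 6299 K → 6300 K to the nearest 100 K.
M_estimate = 10⁶/6300 = 158.73; M_reference = 10⁶/3200 = 312.50.
ΔM = 158.73 − 312.50 = -153.77 → -154 mireds.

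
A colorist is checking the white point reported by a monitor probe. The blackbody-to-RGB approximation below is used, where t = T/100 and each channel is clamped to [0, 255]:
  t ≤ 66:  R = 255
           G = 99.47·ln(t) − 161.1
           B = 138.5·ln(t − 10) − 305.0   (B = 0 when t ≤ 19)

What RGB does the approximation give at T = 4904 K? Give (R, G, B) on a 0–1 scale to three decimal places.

(1.000, 0.887, 0.794)

t = 4904/100 = 49.04; the t ≤ 66 branch applies.
R = 255 by definition for t ≤ 66.
G = 99.47·ln 49.04 − 161.1 = 99.47·3.8926 − 161.1 = 226.101.
B = 138.5·ln(49.04 − 10) − 305.0 = 138.5·ln 39.04 − 305.0 = 138.5·3.6646 − 305.0 = 202.545.
Dividing each by 255: (1.0000, 0.8867, 0.7943) → (1.000, 0.887, 0.794).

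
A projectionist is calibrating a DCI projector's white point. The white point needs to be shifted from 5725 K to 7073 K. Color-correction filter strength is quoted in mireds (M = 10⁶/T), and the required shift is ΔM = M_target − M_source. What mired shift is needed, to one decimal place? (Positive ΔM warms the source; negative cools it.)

M_source = 10⁶/5725 = 174.672; M_target = 10⁶/7073 = 141.383.
ΔM = 141.383 − 174.672 = -33.290 → -33.3 mireds, a cooling shift.

-33.3 mireds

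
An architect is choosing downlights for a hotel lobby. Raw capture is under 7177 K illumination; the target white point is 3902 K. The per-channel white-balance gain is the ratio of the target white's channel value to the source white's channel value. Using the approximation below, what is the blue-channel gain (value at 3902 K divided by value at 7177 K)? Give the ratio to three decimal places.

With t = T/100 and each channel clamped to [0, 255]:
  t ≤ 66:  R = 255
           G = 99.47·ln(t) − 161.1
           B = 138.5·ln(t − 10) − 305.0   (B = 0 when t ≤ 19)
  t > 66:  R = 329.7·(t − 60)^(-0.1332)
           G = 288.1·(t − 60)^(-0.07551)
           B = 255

At 7177 K (t = 71.77):
  B = 255 by definition for t > 66.
At 3902 K (t = 39.02):
  B = 138.5·ln(39.02 − 10) − 305.0 = 138.5·ln 29.02 − 305.0 = 138.5·3.3680 − 305.0 = 161.466.
Gain = 161.466 / 255.000 = 0.6332 → 0.633.

0.633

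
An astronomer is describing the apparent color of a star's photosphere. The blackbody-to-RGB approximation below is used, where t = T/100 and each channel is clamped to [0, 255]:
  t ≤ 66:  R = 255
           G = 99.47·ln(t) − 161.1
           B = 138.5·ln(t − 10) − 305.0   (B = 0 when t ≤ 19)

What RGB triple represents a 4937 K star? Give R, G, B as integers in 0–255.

R=255, G=227, B=204

t = 4937/100 = 49.37; the t ≤ 66 branch applies.
R = 255 by definition for t ≤ 66.
G = 99.47·ln 49.37 − 161.1 = 99.47·3.8993 − 161.1 = 226.768.
B = 138.5·ln(49.37 − 10) − 305.0 = 138.5·ln 39.37 − 305.0 = 138.5·3.6730 − 305.0 = 203.711.
Rounded: (255, 227, 204).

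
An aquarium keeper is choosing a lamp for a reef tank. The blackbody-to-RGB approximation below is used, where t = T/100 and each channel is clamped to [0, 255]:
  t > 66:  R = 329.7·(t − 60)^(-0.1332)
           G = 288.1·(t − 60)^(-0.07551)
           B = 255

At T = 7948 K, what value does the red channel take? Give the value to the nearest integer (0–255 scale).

t = 7948/100 = 79.48; the t > 66 branch applies.
R = 329.7·(79.48 − 60)^(-0.1332) = 329.7·19.48^(-0.1332) = 329.7·0.67333 = 221.996.
Rounded: 222.

222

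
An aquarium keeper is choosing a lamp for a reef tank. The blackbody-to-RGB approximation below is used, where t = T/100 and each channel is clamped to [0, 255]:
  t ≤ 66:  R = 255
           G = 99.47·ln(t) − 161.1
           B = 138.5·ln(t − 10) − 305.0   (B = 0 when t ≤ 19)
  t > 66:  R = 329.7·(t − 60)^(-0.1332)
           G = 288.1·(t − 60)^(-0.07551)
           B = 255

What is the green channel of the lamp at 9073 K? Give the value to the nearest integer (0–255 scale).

t = 9073/100 = 90.73; the t > 66 branch applies.
G = 288.1·(90.73 − 60)^(-0.07551) = 288.1·30.73^(-0.07551) = 288.1·0.77210 = 222.442.
Rounded: 222.

222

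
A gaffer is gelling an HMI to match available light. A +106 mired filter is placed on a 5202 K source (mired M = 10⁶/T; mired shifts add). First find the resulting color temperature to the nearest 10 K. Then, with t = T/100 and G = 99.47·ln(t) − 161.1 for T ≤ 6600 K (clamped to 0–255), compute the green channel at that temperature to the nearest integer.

188

M_in = 10⁶/5202 = 192.23; M_out = 192.23 + (+106) = 298.23.
T_out = 10⁶/298.23 = 3353.1 K → 3350 K; t = 33.5.
G = 99.47·ln 33.5 − 161.1 = 99.47·3.5115 − 161.1 = 188.193.
Rounded: 188.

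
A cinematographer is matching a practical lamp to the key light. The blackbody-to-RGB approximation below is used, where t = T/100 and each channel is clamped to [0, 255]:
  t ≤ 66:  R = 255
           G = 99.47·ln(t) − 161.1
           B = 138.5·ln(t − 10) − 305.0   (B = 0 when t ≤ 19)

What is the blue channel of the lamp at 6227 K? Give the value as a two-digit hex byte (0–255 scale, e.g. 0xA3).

0xF3

t = 6227/100 = 62.27; the t ≤ 66 branch applies.
B = 138.5·ln(62.27 − 10) − 305.0 = 138.5·ln 52.27 − 305.0 = 138.5·3.9564 − 305.0 = 242.965.
Rounded: 243; in hex, 0xF3.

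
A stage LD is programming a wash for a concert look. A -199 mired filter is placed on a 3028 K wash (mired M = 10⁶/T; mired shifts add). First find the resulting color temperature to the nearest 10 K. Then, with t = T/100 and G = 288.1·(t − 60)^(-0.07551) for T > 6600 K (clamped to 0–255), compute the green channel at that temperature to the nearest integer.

M_in = 10⁶/3028 = 330.25; M_out = 330.25 + (-199) = 131.25.
T_out = 10⁶/131.25 = 7619.0 K → 7620 K; t = 76.2.
G = 288.1·(76.2 − 60)^(-0.07551) = 288.1·16.2^(-0.07551) = 288.1·0.81034 = 233.460.
Rounded: 233.

233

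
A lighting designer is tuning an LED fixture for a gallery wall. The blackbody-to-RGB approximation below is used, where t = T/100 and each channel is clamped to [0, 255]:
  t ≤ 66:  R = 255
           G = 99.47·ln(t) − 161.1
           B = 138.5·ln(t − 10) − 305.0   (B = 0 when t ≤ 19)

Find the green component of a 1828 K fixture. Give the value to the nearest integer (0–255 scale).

t = 1828/100 = 18.28; the t ≤ 66 branch applies.
G = 99.47·ln 18.28 − 161.1 = 99.47·2.9058 − 161.1 = 127.941.
Rounded: 128.

128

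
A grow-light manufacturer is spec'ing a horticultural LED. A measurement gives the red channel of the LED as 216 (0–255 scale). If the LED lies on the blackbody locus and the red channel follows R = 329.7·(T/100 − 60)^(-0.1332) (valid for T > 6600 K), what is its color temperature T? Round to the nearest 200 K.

8400 K

(t − 60)^(-0.1332) = 216/329.7 = 0.65514.
t − 60 = 0.65514^(1/-0.1332) = 0.65514^(-7.508) = 23.926, so t = 83.926.
T = 100·t = 8393 K → 8400 K to the nearest 200 K.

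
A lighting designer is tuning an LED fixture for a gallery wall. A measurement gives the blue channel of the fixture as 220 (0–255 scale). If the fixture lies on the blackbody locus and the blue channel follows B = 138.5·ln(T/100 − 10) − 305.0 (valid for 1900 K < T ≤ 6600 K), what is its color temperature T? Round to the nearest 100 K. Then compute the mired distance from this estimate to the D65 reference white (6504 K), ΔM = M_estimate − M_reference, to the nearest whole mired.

+31 mireds

ln(t − 10) = (220 + 305.0) / 138.5 = 3.7906.
t − 10 = e^3.7906 = 44.284, so t = 54.284.
T = 100·t = 5428 K → 5400 K to the nearest 100 K.
M_estimate = 10⁶/5400 = 185.19; M_reference = 10⁶/6504 = 153.75.
ΔM = 185.19 − 153.75 = 31.43 → +31 mireds.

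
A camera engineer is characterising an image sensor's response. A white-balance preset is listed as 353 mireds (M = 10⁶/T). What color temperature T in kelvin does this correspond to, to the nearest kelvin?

T = 10⁶ / 353 = 2832.86 K → 2833 K.

2833 K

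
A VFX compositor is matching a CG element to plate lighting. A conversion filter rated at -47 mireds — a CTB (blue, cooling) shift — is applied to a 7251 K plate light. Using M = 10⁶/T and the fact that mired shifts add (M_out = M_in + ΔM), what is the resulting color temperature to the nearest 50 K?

11000 K

M_in = 10⁶/7251 = 137.91 mireds.
M_out = 137.91 + (-47) = 90.91 mireds.
T_out = 10⁶/90.91 = 10999.6 K → 11000 K.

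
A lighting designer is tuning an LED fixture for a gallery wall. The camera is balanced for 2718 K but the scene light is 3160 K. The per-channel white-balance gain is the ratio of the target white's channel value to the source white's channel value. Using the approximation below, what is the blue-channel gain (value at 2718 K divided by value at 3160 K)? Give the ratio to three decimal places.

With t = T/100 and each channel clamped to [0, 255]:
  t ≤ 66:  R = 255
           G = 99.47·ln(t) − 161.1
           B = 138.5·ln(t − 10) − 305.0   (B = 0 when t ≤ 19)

0.737

At 3160 K (t = 31.6):
  B = 138.5·ln(31.6 − 10) − 305.0 = 138.5·ln 21.6 − 305.0 = 138.5·3.0727 − 305.0 = 120.568.
At 2718 K (t = 27.18):
  B = 138.5·ln(27.18 − 10) − 305.0 = 138.5·ln 17.18 − 305.0 = 138.5·2.8437 − 305.0 = 88.859.
Gain = 88.859 / 120.568 = 0.7370 → 0.737.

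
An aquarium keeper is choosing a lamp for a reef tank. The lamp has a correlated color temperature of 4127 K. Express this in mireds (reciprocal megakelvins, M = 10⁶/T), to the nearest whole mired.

242 mireds

M = 10⁶ / 4127 = 242.307 → 242 mireds.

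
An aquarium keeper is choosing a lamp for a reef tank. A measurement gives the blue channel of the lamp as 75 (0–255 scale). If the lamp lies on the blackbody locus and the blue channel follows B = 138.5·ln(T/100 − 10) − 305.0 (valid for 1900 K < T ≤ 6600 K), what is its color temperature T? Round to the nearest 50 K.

ln(t − 10) = (75 + 305.0) / 138.5 = 2.7437.
t − 10 = e^2.7437 = 15.544, so t = 25.544.
T = 100·t = 2554 K → 2550 K to the nearest 50 K.

2550 K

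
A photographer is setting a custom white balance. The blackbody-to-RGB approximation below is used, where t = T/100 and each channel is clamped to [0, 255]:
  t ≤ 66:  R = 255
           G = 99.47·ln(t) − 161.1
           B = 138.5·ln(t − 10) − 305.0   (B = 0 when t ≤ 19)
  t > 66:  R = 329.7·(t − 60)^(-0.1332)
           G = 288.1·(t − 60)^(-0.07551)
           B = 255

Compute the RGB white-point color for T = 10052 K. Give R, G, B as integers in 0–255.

t = 10052/100 = 100.52; the t > 66 branch applies.
R = 329.7·(100.52 − 60)^(-0.1332) = 329.7·40.52^(-0.1332) = 329.7·0.61074 = 201.362.
G = 288.1·(100.52 − 60)^(-0.07551) = 288.1·40.52^(-0.07551) = 288.1·0.75614 = 217.845.
B = 255 by definition for t > 66.
Rounded: (201, 218, 255).

R=201, G=218, B=255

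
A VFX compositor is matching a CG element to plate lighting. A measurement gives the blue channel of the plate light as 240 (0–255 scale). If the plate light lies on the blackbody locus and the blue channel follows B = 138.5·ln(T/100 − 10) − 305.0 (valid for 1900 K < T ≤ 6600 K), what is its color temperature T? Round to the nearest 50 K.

ln(t − 10) = (240 + 305.0) / 138.5 = 3.9350.
t − 10 = e^3.9350 = 51.163, so t = 61.163.
T = 100·t = 6116 K → 6100 K to the nearest 50 K.

6100 K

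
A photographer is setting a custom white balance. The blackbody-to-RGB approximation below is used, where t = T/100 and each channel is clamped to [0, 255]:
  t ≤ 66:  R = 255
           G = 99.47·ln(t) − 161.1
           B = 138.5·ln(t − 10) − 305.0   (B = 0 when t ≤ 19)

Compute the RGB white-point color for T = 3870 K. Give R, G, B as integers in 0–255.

R=255, G=203, B=160

t = 3870/100 = 38.7; the t ≤ 66 branch applies.
R = 255 by definition for t ≤ 66.
G = 99.47·ln 38.7 − 161.1 = 99.47·3.6558 − 161.1 = 202.546.
B = 138.5·ln(38.7 − 10) − 305.0 = 138.5·ln 28.7 − 305.0 = 138.5·3.3569 − 305.0 = 159.930.
Rounded: (255, 203, 160).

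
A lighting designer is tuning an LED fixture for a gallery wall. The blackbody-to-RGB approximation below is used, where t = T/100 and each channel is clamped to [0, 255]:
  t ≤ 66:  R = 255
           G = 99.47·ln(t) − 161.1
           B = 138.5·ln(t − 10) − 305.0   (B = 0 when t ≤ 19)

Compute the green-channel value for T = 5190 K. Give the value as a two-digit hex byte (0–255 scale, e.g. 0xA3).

0xE8

t = 5190/100 = 51.9; the t ≤ 66 branch applies.
G = 99.47·ln 51.9 − 161.1 = 99.47·3.9493 − 161.1 = 231.739.
Rounded: 232; in hex, 0xE8.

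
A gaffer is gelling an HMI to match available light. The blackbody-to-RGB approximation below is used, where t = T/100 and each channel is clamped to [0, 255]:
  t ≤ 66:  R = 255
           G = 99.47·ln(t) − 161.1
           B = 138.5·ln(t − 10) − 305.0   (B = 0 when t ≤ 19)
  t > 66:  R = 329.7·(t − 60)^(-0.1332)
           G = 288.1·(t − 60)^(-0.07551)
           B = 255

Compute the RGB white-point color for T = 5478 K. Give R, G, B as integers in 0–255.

R=255, G=237, B=222

t = 5478/100 = 54.78; the t ≤ 66 branch applies.
R = 255 by definition for t ≤ 66.
G = 99.47·ln 54.78 − 161.1 = 99.47·4.0033 − 161.1 = 237.111.
B = 138.5·ln(54.78 − 10) − 305.0 = 138.5·ln 44.78 − 305.0 = 138.5·3.8018 − 305.0 = 221.544.
Rounded: (255, 237, 222).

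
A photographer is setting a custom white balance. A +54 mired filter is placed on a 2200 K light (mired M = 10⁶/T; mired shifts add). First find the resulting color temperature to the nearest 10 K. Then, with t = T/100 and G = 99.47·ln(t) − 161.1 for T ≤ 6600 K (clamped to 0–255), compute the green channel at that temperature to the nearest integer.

135

M_in = 10⁶/2200 = 454.55; M_out = 454.55 + (+54) = 508.55.
T_out = 10⁶/508.55 = 1966.4 K → 1970 K; t = 19.7.
G = 99.47·ln 19.7 − 161.1 = 99.47·2.9806 − 161.1 = 135.382.
Rounded: 135.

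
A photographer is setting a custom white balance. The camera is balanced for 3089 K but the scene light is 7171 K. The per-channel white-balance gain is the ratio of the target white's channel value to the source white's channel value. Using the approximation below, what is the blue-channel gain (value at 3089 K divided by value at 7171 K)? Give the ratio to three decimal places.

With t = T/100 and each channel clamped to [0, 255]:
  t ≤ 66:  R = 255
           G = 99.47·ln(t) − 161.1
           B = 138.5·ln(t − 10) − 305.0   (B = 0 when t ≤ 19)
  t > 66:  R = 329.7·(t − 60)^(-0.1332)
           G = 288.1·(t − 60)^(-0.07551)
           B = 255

0.455

At 7171 K (t = 71.71):
  B = 255 by definition for t > 66.
At 3089 K (t = 30.89):
  B = 138.5·ln(30.89 − 10) − 305.0 = 138.5·ln 20.89 − 305.0 = 138.5·3.0393 − 305.0 = 115.939.
Gain = 115.939 / 255.000 = 0.4547 → 0.455.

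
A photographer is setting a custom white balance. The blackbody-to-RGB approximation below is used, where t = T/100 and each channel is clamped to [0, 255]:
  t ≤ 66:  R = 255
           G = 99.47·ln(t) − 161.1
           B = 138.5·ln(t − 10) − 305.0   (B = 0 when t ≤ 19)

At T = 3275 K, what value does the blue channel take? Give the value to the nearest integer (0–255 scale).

t = 3275/100 = 32.75; the t ≤ 66 branch applies.
B = 138.5·ln(32.75 − 10) − 305.0 = 138.5·ln 22.75 − 305.0 = 138.5·3.1246 − 305.0 = 127.752.
Rounded: 128.

128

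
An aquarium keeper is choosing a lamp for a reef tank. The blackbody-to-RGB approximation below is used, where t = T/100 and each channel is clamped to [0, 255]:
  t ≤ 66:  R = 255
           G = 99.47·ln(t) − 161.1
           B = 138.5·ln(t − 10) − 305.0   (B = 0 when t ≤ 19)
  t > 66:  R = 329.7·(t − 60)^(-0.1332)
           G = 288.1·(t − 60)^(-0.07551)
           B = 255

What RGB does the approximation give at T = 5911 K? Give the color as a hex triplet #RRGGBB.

t = 5911/100 = 59.11; the t ≤ 66 branch applies.
R = 255 by definition for t ≤ 66.
G = 99.47·ln 59.11 − 161.1 = 99.47·4.0794 − 161.1 = 244.678.
B = 138.5·ln(59.11 − 10) − 305.0 = 138.5·ln 49.11 − 305.0 = 138.5·3.8941 − 305.0 = 234.328.
Rounded: (255, 245, 234).
In hex: #FFF5EA.

#FFF5EA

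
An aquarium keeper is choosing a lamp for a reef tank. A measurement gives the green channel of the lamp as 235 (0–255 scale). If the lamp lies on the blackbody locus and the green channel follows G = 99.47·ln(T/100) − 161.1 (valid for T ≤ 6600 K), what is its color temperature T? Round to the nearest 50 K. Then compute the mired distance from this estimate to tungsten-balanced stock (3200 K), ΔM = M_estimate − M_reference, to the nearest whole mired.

-126 mireds

ln t = (235 + 161.1) / 99.47 = 3.9821.
t = e^3.9821 = 53.630.
T = 100·t = 5363 K → 5350 K to the nearest 50 K.
M_estimate = 10⁶/5350 = 186.92; M_reference = 10⁶/3200 = 312.50.
ΔM = 186.92 − 312.50 = -125.58 → -126 mireds.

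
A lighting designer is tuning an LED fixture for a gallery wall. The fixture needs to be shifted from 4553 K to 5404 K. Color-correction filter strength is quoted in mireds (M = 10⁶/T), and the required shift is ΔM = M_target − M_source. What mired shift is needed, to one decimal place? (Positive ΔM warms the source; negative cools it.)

M_source = 10⁶/4553 = 219.635; M_target = 10⁶/5404 = 185.048.
ΔM = 185.048 − 219.635 = -34.587 → -34.6 mireds, a cooling shift.

-34.6 mireds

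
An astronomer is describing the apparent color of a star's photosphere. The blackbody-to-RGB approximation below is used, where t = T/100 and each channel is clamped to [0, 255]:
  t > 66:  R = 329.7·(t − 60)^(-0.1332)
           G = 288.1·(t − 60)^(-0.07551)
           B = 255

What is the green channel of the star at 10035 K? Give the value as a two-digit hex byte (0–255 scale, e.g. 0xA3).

0xDA

t = 10035/100 = 100.35; the t > 66 branch applies.
G = 288.1·(100.35 − 60)^(-0.07551) = 288.1·40.35^(-0.07551) = 288.1·0.75638 = 217.914.
Rounded: 218; in hex, 0xDA.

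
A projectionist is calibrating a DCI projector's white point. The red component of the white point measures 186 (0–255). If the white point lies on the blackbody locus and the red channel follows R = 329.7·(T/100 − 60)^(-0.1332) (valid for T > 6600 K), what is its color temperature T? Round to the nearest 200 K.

(t − 60)^(-0.1332) = 186/329.7 = 0.56415.
t − 60 = 0.56415^(1/-0.1332) = 0.56415^(-7.508) = 73.521, so t = 133.521.
T = 100·t = 13352 K → 13400 K to the nearest 200 K.

13400 K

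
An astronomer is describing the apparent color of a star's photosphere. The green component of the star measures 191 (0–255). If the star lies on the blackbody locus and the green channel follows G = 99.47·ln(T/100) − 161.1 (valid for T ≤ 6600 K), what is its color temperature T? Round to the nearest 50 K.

ln t = (191 + 161.1) / 99.47 = 3.5398.
t = e^3.5398 = 34.459.
T = 100·t = 3446 K → 3450 K to the nearest 50 K.

3450 K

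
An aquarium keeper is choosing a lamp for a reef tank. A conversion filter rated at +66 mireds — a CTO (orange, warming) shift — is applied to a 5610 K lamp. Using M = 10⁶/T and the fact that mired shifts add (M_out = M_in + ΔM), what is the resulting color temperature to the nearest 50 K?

4100 K

M_in = 10⁶/5610 = 178.25 mireds.
M_out = 178.25 + (+66) = 244.25 mireds.
T_out = 10⁶/244.25 = 4094.1 K → 4100 K.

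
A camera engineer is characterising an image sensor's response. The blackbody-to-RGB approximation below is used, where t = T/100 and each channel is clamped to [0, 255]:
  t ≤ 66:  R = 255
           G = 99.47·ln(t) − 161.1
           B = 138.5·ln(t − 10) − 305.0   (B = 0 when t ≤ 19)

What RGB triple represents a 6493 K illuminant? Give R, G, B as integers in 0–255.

t = 6493/100 = 64.93; the t ≤ 66 branch applies.
R = 255 by definition for t ≤ 66.
G = 99.47·ln 64.93 − 161.1 = 99.47·4.1733 − 161.1 = 254.019.
B = 138.5·ln(64.93 − 10) − 305.0 = 138.5·ln 54.93 − 305.0 = 138.5·4.0061 − 305.0 = 249.839.
Rounded: (255, 254, 250).

R=255, G=254, B=250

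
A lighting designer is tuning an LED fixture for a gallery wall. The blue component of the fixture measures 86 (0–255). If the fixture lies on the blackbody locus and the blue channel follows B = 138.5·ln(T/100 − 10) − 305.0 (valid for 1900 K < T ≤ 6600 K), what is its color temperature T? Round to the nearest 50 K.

2700 K

ln(t − 10) = (86 + 305.0) / 138.5 = 2.8231.
t − 10 = e^2.8231 = 16.829, so t = 26.829.
T = 100·t = 2683 K → 2700 K to the nearest 50 K.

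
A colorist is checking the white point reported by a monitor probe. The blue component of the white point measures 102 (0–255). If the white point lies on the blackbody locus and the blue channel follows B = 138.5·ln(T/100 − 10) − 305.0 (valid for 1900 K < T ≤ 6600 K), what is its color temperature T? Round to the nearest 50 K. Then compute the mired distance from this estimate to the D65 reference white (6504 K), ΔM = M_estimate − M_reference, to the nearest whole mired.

+191 mireds

ln(t − 10) = (102 + 305.0) / 138.5 = 2.9386.
t − 10 = e^2.9386 = 18.890, so t = 28.890.
T = 100·t = 2889 K → 2900 K to the nearest 50 K.
M_estimate = 10⁶/2900 = 344.83; M_reference = 10⁶/6504 = 153.75.
ΔM = 344.83 − 153.75 = 191.08 → +191 mireds.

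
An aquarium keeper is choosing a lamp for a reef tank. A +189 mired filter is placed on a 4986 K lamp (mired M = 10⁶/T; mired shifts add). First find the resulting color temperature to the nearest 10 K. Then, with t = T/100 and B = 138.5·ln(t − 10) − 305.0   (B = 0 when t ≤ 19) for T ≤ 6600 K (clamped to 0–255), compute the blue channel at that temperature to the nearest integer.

76

M_in = 10⁶/4986 = 200.56; M_out = 200.56 + (+189) = 389.56.
T_out = 10⁶/389.56 = 2567.0 K → 2570 K; t = 25.7.
B = 138.5·ln(25.7 − 10) − 305.0 = 138.5·ln 15.7 − 305.0 = 138.5·2.7537 − 305.0 = 76.382.
Rounded: 76.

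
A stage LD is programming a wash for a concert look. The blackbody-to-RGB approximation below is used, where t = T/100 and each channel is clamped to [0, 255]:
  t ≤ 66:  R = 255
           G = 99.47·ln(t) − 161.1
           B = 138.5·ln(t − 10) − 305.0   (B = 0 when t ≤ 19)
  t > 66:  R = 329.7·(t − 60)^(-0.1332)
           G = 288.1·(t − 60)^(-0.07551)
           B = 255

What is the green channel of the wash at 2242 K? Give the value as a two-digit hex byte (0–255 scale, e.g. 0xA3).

0x94

t = 2242/100 = 22.42; the t ≤ 66 branch applies.
G = 99.47·ln 22.42 − 161.1 = 99.47·3.1100 − 161.1 = 148.247.
Rounded: 148; in hex, 0x94.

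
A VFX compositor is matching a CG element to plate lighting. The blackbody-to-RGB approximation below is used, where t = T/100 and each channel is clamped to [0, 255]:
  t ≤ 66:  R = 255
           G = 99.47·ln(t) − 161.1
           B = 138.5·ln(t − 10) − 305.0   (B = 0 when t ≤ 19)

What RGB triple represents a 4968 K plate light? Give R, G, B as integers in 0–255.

R=255, G=227, B=205

t = 4968/100 = 49.68; the t ≤ 66 branch applies.
R = 255 by definition for t ≤ 66.
G = 99.47·ln 49.68 − 161.1 = 99.47·3.9056 − 161.1 = 227.390.
B = 138.5·ln(49.68 − 10) − 305.0 = 138.5·ln 39.68 − 305.0 = 138.5·3.6808 − 305.0 = 204.797.
Rounded: (255, 227, 205).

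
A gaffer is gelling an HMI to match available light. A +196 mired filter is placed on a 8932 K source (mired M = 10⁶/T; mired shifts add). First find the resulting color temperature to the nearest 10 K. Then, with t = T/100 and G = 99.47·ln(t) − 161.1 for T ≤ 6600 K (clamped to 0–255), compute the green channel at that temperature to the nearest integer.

M_in = 10⁶/8932 = 111.96; M_out = 111.96 + (+196) = 307.96.
T_out = 10⁶/307.96 = 3247.2 K → 3250 K; t = 32.5.
G = 99.47·ln 32.5 − 161.1 = 99.47·3.4812 − 161.1 = 185.179.
Rounded: 185.

185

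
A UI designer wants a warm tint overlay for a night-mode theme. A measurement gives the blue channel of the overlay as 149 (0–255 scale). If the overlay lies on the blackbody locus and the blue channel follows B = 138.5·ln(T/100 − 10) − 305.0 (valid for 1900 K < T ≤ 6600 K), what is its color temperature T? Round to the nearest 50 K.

ln(t − 10) = (149 + 305.0) / 138.5 = 3.2780.
t − 10 = e^3.2780 = 26.522, so t = 36.522.
T = 100·t = 3652 K → 3650 K to the nearest 50 K.

3650 K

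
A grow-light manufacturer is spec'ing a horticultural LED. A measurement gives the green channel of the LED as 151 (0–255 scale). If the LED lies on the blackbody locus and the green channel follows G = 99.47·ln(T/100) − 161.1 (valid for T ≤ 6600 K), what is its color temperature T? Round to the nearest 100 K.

2300 K

ln t = (151 + 161.1) / 99.47 = 3.1376.
t = e^3.1376 = 23.049.
T = 100·t = 2305 K → 2300 K to the nearest 100 K.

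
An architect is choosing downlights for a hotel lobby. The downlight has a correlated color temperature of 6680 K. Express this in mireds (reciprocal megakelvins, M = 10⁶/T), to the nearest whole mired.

M = 10⁶ / 6680 = 149.701 → 150 mireds.

150 mireds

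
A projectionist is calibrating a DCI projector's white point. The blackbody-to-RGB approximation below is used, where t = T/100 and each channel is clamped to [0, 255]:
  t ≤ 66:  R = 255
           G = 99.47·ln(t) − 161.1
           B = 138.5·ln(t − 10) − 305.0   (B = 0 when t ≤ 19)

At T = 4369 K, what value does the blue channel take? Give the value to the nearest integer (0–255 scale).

182

t = 4369/100 = 43.69; the t ≤ 66 branch applies.
B = 138.5·ln(43.69 − 10) − 305.0 = 138.5·ln 33.69 − 305.0 = 138.5·3.5172 − 305.0 = 182.132.
Rounded: 182.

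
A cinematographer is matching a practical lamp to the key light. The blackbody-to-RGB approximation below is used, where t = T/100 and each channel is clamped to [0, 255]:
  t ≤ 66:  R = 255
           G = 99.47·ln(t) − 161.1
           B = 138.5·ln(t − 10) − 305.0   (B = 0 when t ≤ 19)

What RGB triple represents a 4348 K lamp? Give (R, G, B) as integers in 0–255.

(255, 214, 181)

t = 4348/100 = 43.48; the t ≤ 66 branch applies.
R = 255 by definition for t ≤ 66.
G = 99.47·ln 43.48 − 161.1 = 99.47·3.7723 − 161.1 = 214.131.
B = 138.5·ln(43.48 − 10) − 305.0 = 138.5·ln 33.48 − 305.0 = 138.5·3.5109 − 305.0 = 181.266.
Rounded: (255, 214, 181).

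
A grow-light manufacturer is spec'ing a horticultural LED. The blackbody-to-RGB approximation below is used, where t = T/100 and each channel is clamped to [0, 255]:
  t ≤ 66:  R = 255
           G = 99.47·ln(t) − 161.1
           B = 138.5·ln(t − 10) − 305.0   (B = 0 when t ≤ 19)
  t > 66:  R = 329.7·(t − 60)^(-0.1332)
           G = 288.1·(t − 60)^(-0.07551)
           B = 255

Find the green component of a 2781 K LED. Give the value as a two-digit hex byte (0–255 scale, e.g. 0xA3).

0xAA

t = 2781/100 = 27.81; the t ≤ 66 branch applies.
G = 99.47·ln 27.81 − 161.1 = 99.47·3.3254 − 161.1 = 169.677.
Rounded: 170; in hex, 0xAA.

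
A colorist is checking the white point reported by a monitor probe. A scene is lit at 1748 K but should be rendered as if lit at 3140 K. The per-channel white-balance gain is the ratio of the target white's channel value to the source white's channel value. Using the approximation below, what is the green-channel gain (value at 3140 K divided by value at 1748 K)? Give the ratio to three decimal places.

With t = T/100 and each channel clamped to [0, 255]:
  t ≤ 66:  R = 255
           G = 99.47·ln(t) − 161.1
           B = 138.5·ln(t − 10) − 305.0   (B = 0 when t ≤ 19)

At 1748 K (t = 17.48):
  G = 99.47·ln 17.48 − 161.1 = 99.47·2.8611 − 161.1 = 123.489.
At 3140 K (t = 31.4):
  G = 99.47·ln 31.4 − 161.1 = 99.47·3.4468 − 161.1 = 181.754.
Gain = 181.754 / 123.489 = 1.4718 → 1.472.

1.472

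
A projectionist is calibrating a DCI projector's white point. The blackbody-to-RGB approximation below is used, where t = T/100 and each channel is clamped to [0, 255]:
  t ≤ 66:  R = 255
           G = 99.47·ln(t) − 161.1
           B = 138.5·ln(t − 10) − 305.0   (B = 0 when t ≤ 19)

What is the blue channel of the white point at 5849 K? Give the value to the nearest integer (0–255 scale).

233

t = 5849/100 = 58.49; the t ≤ 66 branch applies.
B = 138.5·ln(58.49 − 10) − 305.0 = 138.5·ln 48.49 − 305.0 = 138.5·3.8814 − 305.0 = 232.568.
Rounded: 233.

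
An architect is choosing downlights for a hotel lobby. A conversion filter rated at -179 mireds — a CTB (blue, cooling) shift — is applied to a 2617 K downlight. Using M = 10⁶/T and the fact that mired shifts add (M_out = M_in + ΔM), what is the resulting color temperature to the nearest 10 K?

M_in = 10⁶/2617 = 382.12 mireds.
M_out = 382.12 + (-179) = 203.12 mireds.
T_out = 10⁶/203.12 = 4923.3 K → 4920 K.

4920 K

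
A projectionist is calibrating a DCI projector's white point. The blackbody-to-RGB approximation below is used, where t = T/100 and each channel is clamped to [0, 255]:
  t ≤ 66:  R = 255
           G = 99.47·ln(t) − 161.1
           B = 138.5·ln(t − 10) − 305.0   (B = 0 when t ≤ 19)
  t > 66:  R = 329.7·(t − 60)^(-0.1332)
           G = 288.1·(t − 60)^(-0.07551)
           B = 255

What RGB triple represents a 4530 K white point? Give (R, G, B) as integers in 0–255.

(255, 218, 189)

t = 4530/100 = 45.3; the t ≤ 66 branch applies.
R = 255 by definition for t ≤ 66.
G = 99.47·ln 45.3 − 161.1 = 99.47·3.8133 − 161.1 = 218.210.
B = 138.5·ln(45.3 − 10) − 305.0 = 138.5·ln 35.3 − 305.0 = 138.5·3.5639 − 305.0 = 188.598.
Rounded: (255, 218, 189).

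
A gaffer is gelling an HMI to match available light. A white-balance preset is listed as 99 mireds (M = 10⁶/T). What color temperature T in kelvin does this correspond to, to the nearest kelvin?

10101 K

T = 10⁶ / 99 = 10101.01 K → 10101 K.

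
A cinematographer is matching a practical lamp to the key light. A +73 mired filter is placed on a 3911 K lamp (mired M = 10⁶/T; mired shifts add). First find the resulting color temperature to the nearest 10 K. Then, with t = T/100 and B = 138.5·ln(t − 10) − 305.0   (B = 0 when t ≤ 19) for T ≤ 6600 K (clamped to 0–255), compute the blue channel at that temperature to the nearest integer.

113

M_in = 10⁶/3911 = 255.69; M_out = 255.69 + (+73) = 328.69.
T_out = 10⁶/328.69 = 3042.4 K → 3040 K; t = 30.4.
B = 138.5·ln(30.4 − 10) − 305.0 = 138.5·ln 20.4 − 305.0 = 138.5·3.0155 − 305.0 = 112.652.
Rounded: 113.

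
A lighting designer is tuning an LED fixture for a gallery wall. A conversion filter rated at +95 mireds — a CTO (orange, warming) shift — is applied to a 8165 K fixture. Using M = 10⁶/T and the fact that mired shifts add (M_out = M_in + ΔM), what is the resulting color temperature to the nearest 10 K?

M_in = 10⁶/8165 = 122.47 mireds.
M_out = 122.47 + (+95) = 217.47 mireds.
T_out = 10⁶/217.47 = 4598.3 K → 4600 K.

4600 K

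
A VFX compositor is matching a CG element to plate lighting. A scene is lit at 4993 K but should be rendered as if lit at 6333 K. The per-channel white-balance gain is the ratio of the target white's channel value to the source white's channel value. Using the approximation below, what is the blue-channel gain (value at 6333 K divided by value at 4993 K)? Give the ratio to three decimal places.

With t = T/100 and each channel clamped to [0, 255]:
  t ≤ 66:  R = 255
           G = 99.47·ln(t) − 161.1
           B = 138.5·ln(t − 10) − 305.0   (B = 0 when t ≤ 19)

1.195

At 4993 K (t = 49.93):
  B = 138.5·ln(49.93 − 10) − 305.0 = 138.5·ln 39.93 − 305.0 = 138.5·3.6871 − 305.0 = 205.667.
At 6333 K (t = 63.33):
  B = 138.5·ln(63.33 − 10) − 305.0 = 138.5·ln 53.33 − 305.0 = 138.5·3.9765 − 305.0 = 245.745.
Gain = 245.745 / 205.667 = 1.1949 → 1.195.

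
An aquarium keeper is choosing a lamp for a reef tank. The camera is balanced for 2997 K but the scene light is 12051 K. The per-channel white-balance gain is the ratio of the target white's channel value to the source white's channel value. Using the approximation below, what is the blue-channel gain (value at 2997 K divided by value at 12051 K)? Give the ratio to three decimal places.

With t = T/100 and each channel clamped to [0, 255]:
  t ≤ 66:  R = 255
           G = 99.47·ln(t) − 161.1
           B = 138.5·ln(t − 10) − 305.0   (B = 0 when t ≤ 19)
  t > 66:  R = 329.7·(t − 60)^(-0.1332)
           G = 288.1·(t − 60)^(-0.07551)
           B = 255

0.430

At 12051 K (t = 120.51):
  B = 255 by definition for t > 66.
At 2997 K (t = 29.97):
  B = 138.5·ln(29.97 − 10) − 305.0 = 138.5·ln 19.97 − 305.0 = 138.5·2.9942 − 305.0 = 109.701.
Gain = 109.701 / 255.000 = 0.4302 → 0.430.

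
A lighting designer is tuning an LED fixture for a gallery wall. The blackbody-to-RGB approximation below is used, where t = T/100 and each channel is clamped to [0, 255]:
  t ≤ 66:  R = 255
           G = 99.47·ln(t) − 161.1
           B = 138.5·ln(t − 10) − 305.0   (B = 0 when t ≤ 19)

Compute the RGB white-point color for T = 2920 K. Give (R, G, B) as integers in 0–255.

t = 2920/100 = 29.2; the t ≤ 66 branch applies.
R = 255 by definition for t ≤ 66.
G = 99.47·ln 29.2 − 161.1 = 99.47·3.3742 − 161.1 = 174.529.
B = 138.5·ln(29.2 − 10) − 305.0 = 138.5·ln 19.2 − 305.0 = 138.5·2.9549 − 305.0 = 104.255.
Rounded: (255, 175, 104).

(255, 175, 104)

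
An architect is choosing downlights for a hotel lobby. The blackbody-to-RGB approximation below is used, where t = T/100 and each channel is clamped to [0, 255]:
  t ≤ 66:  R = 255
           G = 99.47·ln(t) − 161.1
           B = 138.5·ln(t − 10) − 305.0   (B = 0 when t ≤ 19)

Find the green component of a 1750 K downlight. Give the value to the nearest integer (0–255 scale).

124

t = 1750/100 = 17.5; the t ≤ 66 branch applies.
G = 99.47·ln 17.5 − 161.1 = 99.47·2.8622 − 161.1 = 123.603.
Rounded: 124.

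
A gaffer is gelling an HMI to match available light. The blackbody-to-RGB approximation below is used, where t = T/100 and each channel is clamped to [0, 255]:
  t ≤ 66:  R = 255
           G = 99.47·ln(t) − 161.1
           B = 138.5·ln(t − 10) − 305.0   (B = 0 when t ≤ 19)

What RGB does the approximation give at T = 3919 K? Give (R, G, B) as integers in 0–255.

(255, 204, 162)

t = 3919/100 = 39.19; the t ≤ 66 branch applies.
R = 255 by definition for t ≤ 66.
G = 99.47·ln 39.19 − 161.1 = 99.47·3.6684 − 161.1 = 203.798.
B = 138.5·ln(39.19 − 10) − 305.0 = 138.5·ln 29.19 − 305.0 = 138.5·3.3738 − 305.0 = 162.275.
Rounded: (255, 204, 162).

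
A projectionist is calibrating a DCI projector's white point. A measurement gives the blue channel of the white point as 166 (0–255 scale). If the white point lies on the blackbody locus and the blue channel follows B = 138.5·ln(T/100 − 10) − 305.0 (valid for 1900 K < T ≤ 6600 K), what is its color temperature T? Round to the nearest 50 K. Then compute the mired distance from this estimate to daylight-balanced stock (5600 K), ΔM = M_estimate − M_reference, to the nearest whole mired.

ln(t − 10) = (166 + 305.0) / 138.5 = 3.4007.
t − 10 = e^3.4007 = 29.986, so t = 39.986.
T = 100·t = 3999 K → 4000 K to the nearest 50 K.
M_estimate = 10⁶/4000 = 250.00; M_reference = 10⁶/5600 = 178.57.
ΔM = 250.00 − 178.57 = 71.43 → +71 mireds.

+71 mireds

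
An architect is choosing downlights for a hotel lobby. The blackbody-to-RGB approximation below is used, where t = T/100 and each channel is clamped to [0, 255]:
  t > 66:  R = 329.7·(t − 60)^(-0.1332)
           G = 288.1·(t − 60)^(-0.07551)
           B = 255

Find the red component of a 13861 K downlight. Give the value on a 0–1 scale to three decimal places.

t = 13861/100 = 138.61; the t > 66 branch applies.
R = 329.7·(138.61 − 60)^(-0.1332) = 329.7·78.61^(-0.1332) = 329.7·0.55914 = 184.349.
On a 0–1 scale: 184.349/255 = 0.7229 → 0.723.

0.723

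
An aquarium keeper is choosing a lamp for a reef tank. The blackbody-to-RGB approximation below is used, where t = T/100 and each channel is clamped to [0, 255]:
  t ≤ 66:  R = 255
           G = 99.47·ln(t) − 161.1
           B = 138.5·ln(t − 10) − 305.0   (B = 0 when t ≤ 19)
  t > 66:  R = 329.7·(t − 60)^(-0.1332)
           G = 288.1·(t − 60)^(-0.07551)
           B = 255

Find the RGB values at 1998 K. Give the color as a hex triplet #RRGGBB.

t = 1998/100 = 19.98; the t ≤ 66 branch applies.
R = 255 by definition for t ≤ 66.
G = 99.47·ln 19.98 − 161.1 = 99.47·2.9947 − 161.1 = 136.786.
B = 138.5·ln(19.98 − 10) − 305.0 = 138.5·ln 9.98 − 305.0 = 138.5·2.3006 − 305.0 = 13.631.
Rounded: (255, 137, 14).
In hex: #FF890E.

#FF890E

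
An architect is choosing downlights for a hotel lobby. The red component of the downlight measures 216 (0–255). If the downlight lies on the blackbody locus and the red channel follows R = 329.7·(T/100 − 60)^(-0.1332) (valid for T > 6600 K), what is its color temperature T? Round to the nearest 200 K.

8400 K

(t − 60)^(-0.1332) = 216/329.7 = 0.65514.
t − 60 = 0.65514^(1/-0.1332) = 0.65514^(-7.508) = 23.926, so t = 83.926.
T = 100·t = 8393 K → 8400 K to the nearest 200 K.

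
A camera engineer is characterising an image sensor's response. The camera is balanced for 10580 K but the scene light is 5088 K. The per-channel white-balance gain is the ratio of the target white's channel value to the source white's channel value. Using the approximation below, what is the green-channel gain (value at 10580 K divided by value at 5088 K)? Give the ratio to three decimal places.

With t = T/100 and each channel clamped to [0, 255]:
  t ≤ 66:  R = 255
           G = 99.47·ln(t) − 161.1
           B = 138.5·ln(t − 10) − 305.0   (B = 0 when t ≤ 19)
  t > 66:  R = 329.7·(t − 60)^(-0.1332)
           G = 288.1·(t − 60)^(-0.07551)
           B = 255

At 5088 K (t = 50.88):
  G = 99.47·ln 50.88 − 161.1 = 99.47·3.9295 − 161.1 = 229.764.
At 10580 K (t = 105.8):
  G = 288.1·(105.8 − 60)^(-0.07551) = 288.1·45.8^(-0.07551) = 288.1·0.74918 = 215.840.
Gain = 215.840 / 229.764 = 0.9394 → 0.939.

0.939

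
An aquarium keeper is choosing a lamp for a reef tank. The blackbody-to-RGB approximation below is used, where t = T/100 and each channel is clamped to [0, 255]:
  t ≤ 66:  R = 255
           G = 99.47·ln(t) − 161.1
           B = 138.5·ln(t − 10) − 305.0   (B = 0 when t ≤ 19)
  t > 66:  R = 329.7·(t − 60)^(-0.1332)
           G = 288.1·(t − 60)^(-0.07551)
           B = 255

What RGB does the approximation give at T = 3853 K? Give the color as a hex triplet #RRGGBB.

#FFCA9F

t = 3853/100 = 38.53; the t ≤ 66 branch applies.
R = 255 by definition for t ≤ 66.
G = 99.47·ln 38.53 − 161.1 = 99.47·3.6514 − 161.1 = 202.108.
B = 138.5·ln(38.53 − 10) − 305.0 = 138.5·ln 28.53 − 305.0 = 138.5·3.3510 − 305.0 = 159.107.
Rounded: (255, 202, 159).
In hex: #FFCA9F.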